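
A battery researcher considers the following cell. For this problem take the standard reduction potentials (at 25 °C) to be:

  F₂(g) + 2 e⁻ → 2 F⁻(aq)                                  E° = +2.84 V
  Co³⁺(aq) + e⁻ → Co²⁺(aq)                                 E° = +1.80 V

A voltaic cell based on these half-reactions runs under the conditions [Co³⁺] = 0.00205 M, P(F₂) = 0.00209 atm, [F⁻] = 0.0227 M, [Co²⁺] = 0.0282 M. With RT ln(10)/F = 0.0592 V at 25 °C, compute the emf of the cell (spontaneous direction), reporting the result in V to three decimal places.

+1.125 V

F₂/F⁻ is the cathode (higher E°), Co³⁺/Co²⁺ the anode: E°cell = +2.84 − (+1.80) = +1.04 V, n = 2.
Overall: F₂(g) + 2 Co²⁺(aq) → 2 F⁻(aq) + 2 Co³⁺(aq)
Q = [F⁻]^2·[Co³⁺]^2 / (P(F₂)·[Co²⁺]^2); log Q = -2.885.
E = E° − (0.0592/n) log Q = +1.04 − (0.0592/2)(-2.885) = +1.125 V.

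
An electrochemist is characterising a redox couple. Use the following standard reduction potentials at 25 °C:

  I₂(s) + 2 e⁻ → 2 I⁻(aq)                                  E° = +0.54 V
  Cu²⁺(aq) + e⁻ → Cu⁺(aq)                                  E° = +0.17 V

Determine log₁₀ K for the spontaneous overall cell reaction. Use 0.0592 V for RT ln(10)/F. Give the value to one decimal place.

12.5

Cathode: I₂/I⁻; anode: Cu²⁺/Cu⁺. E°cell = +0.37 V, n = 2.
log K = nE°cell / 0.0592 = (2)(+0.37) / 0.0592 = 12.5.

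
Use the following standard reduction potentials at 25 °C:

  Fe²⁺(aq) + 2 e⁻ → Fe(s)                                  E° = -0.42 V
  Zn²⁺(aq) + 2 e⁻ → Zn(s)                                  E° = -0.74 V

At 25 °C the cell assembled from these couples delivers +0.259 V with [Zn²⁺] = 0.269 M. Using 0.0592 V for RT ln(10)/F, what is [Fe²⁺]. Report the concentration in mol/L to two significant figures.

Fe²⁺/Fe is the cathode, Zn²⁺/Zn the anode: E°cell = +0.32 V, n = 2.
Overall reaction: Fe²⁺(aq) + Zn(s) → Fe(s) + Zn²⁺(aq); Q = [Zn²⁺]^1/[Fe²⁺]^1.
From E = E° − (0.0592/n) log Q: log Q = (E° − E)·n/0.0592 = (+0.32 − (+0.259))·2/0.0592 = 2.0608.
So 1·log[Fe²⁺] = 1·log(0.269) − log Q = -0.5702 − (2.0608) = -2.6310; [Fe²⁺] = 10^(-2.6310) ≈ 0.0023 M.

0.0023 M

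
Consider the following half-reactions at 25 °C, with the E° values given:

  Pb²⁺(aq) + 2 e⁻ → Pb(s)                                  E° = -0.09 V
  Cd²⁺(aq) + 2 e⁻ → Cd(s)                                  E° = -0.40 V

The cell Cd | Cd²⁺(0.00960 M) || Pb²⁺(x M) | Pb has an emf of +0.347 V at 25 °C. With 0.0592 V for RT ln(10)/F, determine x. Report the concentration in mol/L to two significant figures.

Pb²⁺/Pb is the cathode, Cd²⁺/Cd the anode: E°cell = +0.31 V, n = 2.
Overall reaction: Pb²⁺(aq) + Cd(s) → Pb(s) + Cd²⁺(aq); Q = [Cd²⁺]^1/[Pb²⁺]^1.
From E = E° − (0.0592/n) log Q: log Q = (E° − E)·n/0.0592 = (+0.31 − (+0.347))·2/0.0592 = -1.2500.
So 1·log[Pb²⁺] = 1·log(0.0096) − log Q = -2.0177 − (-1.2500) = -0.7677; [Pb²⁺] = 10^(-0.7677) ≈ 0.17 M.

0.17 M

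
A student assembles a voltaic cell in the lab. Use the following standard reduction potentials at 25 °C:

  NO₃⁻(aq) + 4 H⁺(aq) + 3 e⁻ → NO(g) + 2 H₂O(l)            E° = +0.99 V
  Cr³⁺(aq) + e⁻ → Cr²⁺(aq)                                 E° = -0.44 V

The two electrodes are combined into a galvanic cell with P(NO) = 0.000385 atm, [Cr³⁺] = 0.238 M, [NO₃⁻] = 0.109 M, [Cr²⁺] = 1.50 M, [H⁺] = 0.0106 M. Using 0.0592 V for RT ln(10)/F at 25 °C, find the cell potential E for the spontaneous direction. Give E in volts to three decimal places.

NO₃⁻/NO is the cathode (higher E°), Cr³⁺/Cr²⁺ the anode: E°cell = +0.99 − (-0.44) = +1.43 V, n = 3.
Overall: NO₃⁻(aq) + 4 H⁺(aq) + 3 Cr²⁺(aq) → NO(g) + 2 H₂O(l) + 3 Cr³⁺(aq)
Q = P(NO)·[Cr³⁺]^3 / ([NO₃⁻]·[H⁺]^4·[Cr²⁺]^3); log Q = 3.048.
E = E° − (0.0592/n) log Q = +1.43 − (0.0592/3)(3.048) = +1.370 V.

+1.370 V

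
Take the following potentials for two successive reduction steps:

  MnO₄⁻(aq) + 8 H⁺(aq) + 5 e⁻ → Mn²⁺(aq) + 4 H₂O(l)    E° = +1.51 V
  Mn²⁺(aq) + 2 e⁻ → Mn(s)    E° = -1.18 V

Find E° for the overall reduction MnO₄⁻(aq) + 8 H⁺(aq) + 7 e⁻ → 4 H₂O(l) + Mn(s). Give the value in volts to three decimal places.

Standard free energies of sequential steps add: ΔG°₃ = ΔG°₁ + ΔG°₂, so n₃E°₃ = n₁E°₁ + n₂E°₂.
E°₃ = (5×+1.51 + 2×-1.18) / 7 = (+5.190) / 7 = +0.741 V.

+0.741 V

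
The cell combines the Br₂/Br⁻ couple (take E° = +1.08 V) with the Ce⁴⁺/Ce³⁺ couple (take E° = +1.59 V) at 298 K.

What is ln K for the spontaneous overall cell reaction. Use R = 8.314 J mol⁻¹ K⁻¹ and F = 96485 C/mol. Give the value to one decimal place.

39.7

Cathode: Ce⁴⁺/Ce³⁺; anode: Br₂/Br⁻. E°cell = (+1.59) − (+1.08) = +0.51 V, with n = 2.
ΔG° = −nFE° = −RT ln K, so ln K = nFE°/(RT) = (2)(96485)(+0.51) / ((8.314)(298)) = 39.722.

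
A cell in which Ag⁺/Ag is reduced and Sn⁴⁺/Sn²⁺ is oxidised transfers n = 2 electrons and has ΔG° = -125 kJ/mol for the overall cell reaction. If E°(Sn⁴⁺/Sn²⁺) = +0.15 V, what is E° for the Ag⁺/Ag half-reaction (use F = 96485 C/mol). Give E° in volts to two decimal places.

E°cell = −ΔG°/(nF) = −(-125×10³)/((2)(96485)) = +0.648 V.
Since Ag⁺/Ag is the cathode and Sn⁴⁺/Sn²⁺ the anode, E°cell = E°(Ag⁺/Ag) − E°(Sn⁴⁺/Sn²⁺).
So E°(Ag⁺/Ag) = E°cell + E°(Sn⁴⁺/Sn²⁺) = +0.648 + (+0.15) = +0.80 V.

+0.80 V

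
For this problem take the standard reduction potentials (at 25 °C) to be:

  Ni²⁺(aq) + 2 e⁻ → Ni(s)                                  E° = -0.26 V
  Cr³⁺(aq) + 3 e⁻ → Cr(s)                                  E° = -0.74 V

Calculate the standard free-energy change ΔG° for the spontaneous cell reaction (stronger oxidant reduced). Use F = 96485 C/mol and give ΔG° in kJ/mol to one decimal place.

Ni²⁺/Ni (E° = -0.26 V) is the cathode; Cr³⁺/Cr (E° = -0.74 V) is the anode, so E°cell = +0.48 V.
Balancing electrons gives n = 6 (lcm of 2 and 3).
ΔG° = −nFE° = −(6)(96485)(+0.48) = -277,877 J = -277.9 kJ/mol.

-277.9 kJ/mol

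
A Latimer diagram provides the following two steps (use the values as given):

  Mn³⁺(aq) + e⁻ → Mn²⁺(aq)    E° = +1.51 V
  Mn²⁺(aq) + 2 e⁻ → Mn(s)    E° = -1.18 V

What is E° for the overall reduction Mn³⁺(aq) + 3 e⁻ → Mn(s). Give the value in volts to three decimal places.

-0.283 V

Standard free energies of sequential steps add: ΔG°₃ = ΔG°₁ + ΔG°₂, so n₃E°₃ = n₁E°₁ + n₂E°₂.
E°₃ = (1×+1.51 + 2×-1.18) / 3 = (-0.850) / 3 = -0.283 V.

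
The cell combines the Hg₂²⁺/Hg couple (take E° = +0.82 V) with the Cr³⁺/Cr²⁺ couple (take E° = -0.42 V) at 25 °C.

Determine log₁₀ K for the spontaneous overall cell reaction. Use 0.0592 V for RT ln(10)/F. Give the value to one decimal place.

Cathode: Hg₂²⁺/Hg; anode: Cr³⁺/Cr²⁺. E°cell = +1.24 V, n = 2.
log K = nE°cell / 0.0592 = (2)(+1.24) / 0.0592 = 41.9.

41.9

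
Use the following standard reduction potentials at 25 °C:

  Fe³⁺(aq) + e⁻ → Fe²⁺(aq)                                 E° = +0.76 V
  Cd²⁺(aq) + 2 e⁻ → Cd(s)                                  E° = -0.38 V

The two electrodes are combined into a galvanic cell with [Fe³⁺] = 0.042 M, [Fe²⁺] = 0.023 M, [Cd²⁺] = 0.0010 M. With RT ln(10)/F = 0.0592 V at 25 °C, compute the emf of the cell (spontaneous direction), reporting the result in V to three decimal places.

+1.244 V

Fe³⁺/Fe²⁺ is the cathode (higher E°), Cd²⁺/Cd the anode: E°cell = +0.76 − (-0.38) = +1.14 V, n = 2.
Overall: 2 Fe³⁺(aq) + Cd(s) → 2 Fe²⁺(aq) + Cd²⁺(aq)
Q = [Fe²⁺]^2·[Cd²⁺] / ([Fe³⁺]^2); log Q = -3.523.
E = E° − (0.0592/n) log Q = +1.14 − (0.0592/2)(-3.523) = +1.244 V.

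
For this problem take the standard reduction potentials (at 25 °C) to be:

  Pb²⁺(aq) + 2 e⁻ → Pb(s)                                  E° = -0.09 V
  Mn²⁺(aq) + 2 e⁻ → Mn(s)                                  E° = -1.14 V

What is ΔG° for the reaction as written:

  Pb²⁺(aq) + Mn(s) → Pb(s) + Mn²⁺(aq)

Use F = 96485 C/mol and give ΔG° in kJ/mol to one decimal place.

-202.6 kJ/mol

As written, Pb²⁺/Pb is reduced (cathode) and Mn²⁺/Mn is oxidised (anode), so E°cell = (-0.09) − (-1.14) = +1.05 V.
Balancing electrons gives n = 2.
ΔG° = −nFE° = −(2)(96485)(+1.05) = -202,618 J = -202.6 kJ/mol.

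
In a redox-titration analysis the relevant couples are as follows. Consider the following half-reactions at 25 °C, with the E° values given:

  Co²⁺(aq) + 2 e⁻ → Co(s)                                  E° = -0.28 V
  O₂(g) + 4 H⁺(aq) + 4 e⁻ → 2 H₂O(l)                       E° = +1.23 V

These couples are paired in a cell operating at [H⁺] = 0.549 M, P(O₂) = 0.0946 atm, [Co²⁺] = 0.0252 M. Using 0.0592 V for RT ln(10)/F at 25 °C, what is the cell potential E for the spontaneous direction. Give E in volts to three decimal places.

O₂/H₂O is the cathode (higher E°), Co²⁺/Co the anode: E°cell = +1.23 − (-0.28) = +1.51 V, n = 4.
Overall: O₂(g) + 4 H⁺(aq) + 2 Co(s) → 2 H₂O(l) + 2 Co²⁺(aq)
Q = [Co²⁺]^2 / (P(O₂)·[H⁺]^4); log Q = -1.131.
E = E° − (0.0592/n) log Q = +1.51 − (0.0592/4)(-1.131) = +1.527 V.

+1.527 V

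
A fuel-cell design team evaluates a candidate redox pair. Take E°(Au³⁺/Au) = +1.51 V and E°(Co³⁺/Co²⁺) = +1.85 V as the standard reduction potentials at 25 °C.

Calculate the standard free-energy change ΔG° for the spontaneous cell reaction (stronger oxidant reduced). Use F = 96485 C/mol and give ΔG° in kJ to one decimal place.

Co³⁺/Co²⁺ (E° = +1.85 V) is the cathode; Au³⁺/Au (E° = +1.51 V) is the anode, so E°cell = +0.34 V.
Balancing electrons gives n = 3 (lcm of 1 and 3).
ΔG° = −nFE° = −(3)(96485)(+0.34) = -98,415 J = -98.4 kJ.

-98.4 kJ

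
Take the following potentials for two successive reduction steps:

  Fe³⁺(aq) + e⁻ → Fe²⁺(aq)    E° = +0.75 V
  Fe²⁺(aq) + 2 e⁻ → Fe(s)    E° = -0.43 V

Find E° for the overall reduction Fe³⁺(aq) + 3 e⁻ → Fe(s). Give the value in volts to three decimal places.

-0.037 V

Since ΔG° = −nFE° is additive over sequential reductions, n₃E°₃ = n₁E°₁ + n₂E°₂.
E°₃ = (1×+0.75 + 2×-0.43) / 3 = (-0.110) / 3 = -0.037 V.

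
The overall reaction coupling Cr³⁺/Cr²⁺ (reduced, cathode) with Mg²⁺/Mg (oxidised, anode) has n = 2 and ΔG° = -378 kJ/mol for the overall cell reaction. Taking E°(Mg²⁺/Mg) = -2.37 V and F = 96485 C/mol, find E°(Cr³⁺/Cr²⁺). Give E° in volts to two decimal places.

-0.41 V

E°cell = −ΔG°/(nF) = −(-378×10³)/((2)(96485)) = +1.959 V.
Since Cr³⁺/Cr²⁺ is the cathode and Mg²⁺/Mg the anode, E°cell = E°(Cr³⁺/Cr²⁺) − E°(Mg²⁺/Mg).
So E°(Cr³⁺/Cr²⁺) = E°cell + E°(Mg²⁺/Mg) = +1.959 + (-2.37) = -0.41 V.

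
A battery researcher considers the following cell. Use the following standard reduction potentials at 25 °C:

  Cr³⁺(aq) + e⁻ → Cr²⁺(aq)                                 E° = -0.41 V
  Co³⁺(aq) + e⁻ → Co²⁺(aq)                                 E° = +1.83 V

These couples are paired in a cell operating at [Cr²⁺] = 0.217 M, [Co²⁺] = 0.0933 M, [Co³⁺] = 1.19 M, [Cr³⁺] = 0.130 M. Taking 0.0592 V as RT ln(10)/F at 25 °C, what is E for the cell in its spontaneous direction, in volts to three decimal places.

+2.319 V

Co³⁺/Co²⁺ is the cathode (higher E°), Cr³⁺/Cr²⁺ the anode: E°cell = +1.83 − (-0.41) = +2.24 V, n = 1.
Overall: Co³⁺(aq) + Cr²⁺(aq) → Co²⁺(aq) + Cr³⁺(aq)
Q = [Co²⁺]·[Cr³⁺] / ([Co³⁺]·[Cr²⁺]); log Q = -1.328.
E = E° − (0.0592/n) log Q = +2.24 − (0.0592/1)(-1.328) = +2.319 V.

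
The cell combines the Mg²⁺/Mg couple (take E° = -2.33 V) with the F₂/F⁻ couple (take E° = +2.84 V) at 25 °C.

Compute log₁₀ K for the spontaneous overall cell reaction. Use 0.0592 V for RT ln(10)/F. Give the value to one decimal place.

174.7

Cathode: F₂/F⁻; anode: Mg²⁺/Mg. E°cell = +5.17 V, n = 2.
log K = nE°cell / 0.0592 = (2)(+5.17) / 0.0592 = 174.7.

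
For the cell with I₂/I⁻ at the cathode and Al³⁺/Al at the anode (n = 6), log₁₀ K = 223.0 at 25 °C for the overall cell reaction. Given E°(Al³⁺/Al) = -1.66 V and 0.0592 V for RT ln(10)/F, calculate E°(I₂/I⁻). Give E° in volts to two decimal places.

E°cell = (0.0592/n)·log K = (0.0592/6)(223.0) = +2.200 V.
Since I₂/I⁻ is the cathode and Al³⁺/Al the anode, E°cell = E°(I₂/I⁻) − E°(Al³⁺/Al).
So E°(I₂/I⁻) = E°cell + E°(Al³⁺/Al) = +2.200 + (-1.66) = +0.54 V.

+0.54 V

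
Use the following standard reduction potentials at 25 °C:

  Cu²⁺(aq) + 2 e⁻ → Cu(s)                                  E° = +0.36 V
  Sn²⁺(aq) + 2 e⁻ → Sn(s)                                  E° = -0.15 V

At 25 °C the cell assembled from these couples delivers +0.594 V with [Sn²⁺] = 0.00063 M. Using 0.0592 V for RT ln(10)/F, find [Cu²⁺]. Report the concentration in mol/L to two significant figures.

0.43 M

Cu²⁺/Cu is the cathode, Sn²⁺/Sn the anode: E°cell = +0.51 V, n = 2.
Overall reaction: Cu²⁺(aq) + Sn(s) → Cu(s) + Sn²⁺(aq); Q = [Sn²⁺]^1/[Cu²⁺]^1.
From E = E° − (0.0592/n) log Q: log Q = (E° − E)·n/0.0592 = (+0.51 − (+0.594))·2/0.0592 = -2.8378.
So 1·log[Cu²⁺] = 1·log(0.00063) − log Q = -3.2007 − (-2.8378) = -0.3629; [Cu²⁺] = 10^(-0.3629) ≈ 0.43 M.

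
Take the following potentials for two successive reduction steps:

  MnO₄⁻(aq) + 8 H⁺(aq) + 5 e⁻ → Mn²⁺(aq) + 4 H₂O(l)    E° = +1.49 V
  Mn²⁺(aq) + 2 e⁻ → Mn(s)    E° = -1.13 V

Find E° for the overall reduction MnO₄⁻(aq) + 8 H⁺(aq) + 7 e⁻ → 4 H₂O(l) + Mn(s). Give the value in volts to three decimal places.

Adding the free-energy changes (−nFE°) of the two steps gives −n₃FE°₃ = −n₁FE°₁ − n₂FE°₂.
E°₃ = (5×+1.49 + 2×-1.13) / 7 = (+5.190) / 7 = +0.741 V.
E° values themselves are not directly additive — weighting by electron count is essential.

+0.741 V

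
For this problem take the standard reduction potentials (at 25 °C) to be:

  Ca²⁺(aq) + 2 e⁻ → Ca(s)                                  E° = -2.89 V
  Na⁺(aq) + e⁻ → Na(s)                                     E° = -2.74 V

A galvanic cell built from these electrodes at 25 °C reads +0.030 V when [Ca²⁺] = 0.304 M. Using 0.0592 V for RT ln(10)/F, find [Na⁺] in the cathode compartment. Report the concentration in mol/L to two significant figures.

0.0052 M

Na⁺/Na is the cathode, Ca²⁺/Ca the anode: E°cell = +0.15 V, n = 2.
Overall reaction: 2 Na⁺(aq) + Ca(s) → 2 Na(s) + Ca²⁺(aq); Q = [Ca²⁺]^1/[Na⁺]^2.
From E = E° − (0.0592/n) log Q: log Q = (E° − E)·n/0.0592 = (+0.15 − (+0.030))·2/0.0592 = 4.0541.
So 2·log[Na⁺] = 1·log(0.304) − log Q = -0.5171 − (4.0541) = -4.5712; log[Na⁺] = -4.5712 / 2 = -2.2856; [Na⁺] = 10^(-2.2856) ≈ 0.0052 M.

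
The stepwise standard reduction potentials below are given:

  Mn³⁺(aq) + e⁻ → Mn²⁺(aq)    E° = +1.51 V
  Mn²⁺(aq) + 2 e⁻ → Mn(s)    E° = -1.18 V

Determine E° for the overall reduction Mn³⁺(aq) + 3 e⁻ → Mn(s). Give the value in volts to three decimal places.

-0.283 V

Adding the free-energy changes (−nFE°) of the two steps gives −n₃FE°₃ = −n₁FE°₁ − n₂FE°₂.
E°₃ = (1×+1.51 + 2×-1.18) / 3 = (-0.850) / 3 = -0.283 V.
Simply averaging or adding the two E° values would be wrong; the electron-weighted sum is required.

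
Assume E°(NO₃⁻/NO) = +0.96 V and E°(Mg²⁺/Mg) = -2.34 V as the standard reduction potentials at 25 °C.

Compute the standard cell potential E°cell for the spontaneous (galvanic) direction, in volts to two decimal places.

The NO₃⁻/NO couple has the higher reduction potential, so it is the cathode; Mg²⁺/Mg is oxidised at the anode.
E°cell = E°(cathode) − E°(anode) = (+0.96) − (-2.34) = +3.30 V.
Since E°cell > 0, the reaction is spontaneous under standard conditions.

+3.30 V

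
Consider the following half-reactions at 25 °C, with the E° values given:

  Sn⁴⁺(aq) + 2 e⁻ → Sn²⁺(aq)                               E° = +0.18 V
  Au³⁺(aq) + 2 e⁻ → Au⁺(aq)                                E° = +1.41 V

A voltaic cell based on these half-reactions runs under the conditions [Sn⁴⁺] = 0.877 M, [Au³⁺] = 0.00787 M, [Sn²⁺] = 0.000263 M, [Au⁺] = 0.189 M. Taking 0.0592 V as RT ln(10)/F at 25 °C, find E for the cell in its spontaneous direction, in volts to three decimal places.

Au³⁺/Au⁺ is the cathode (higher E°), Sn⁴⁺/Sn²⁺ the anode: E°cell = +1.41 − (+0.18) = +1.23 V, n = 2.
Overall: Au³⁺(aq) + Sn²⁺(aq) → Au⁺(aq) + Sn⁴⁺(aq)
Q = [Au⁺]·[Sn⁴⁺] / ([Au³⁺]·[Sn²⁺]); log Q = 4.904.
E = E° − (0.0592/n) log Q = +1.23 − (0.0592/2)(4.904) = +1.085 V.

+1.085 V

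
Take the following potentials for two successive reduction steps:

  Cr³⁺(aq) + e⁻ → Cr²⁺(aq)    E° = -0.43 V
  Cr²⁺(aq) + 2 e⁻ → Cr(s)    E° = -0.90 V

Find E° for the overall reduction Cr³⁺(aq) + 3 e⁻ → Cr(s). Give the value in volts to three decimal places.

Standard free energies of sequential steps add: ΔG°₃ = ΔG°₁ + ΔG°₂, so n₃E°₃ = n₁E°₁ + n₂E°₂.
E°₃ = (1×-0.43 + 2×-0.90) / 3 = (-2.230) / 3 = -0.743 V.

-0.743 V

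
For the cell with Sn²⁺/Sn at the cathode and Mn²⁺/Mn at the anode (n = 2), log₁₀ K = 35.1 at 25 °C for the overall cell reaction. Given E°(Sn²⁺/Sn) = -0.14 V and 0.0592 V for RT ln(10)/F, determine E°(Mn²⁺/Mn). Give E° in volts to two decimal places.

-1.18 V

E°cell = (0.0592/n)·log K = (0.0592/2)(35.1) = +1.039 V.
Since Sn²⁺/Sn is the cathode and Mn²⁺/Mn the anode, E°cell = E°(Sn²⁺/Sn) − E°(Mn²⁺/Mn).
So E°(Mn²⁺/Mn) = E°(Sn²⁺/Sn) − E°cell = (-0.14) − (+1.039) = -1.18 V.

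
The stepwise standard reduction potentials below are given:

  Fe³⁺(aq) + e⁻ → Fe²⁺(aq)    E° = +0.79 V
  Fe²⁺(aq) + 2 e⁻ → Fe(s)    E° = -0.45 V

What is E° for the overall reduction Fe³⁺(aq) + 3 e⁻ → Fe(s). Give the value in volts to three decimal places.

-0.037 V

Adding the free-energy changes (−nFE°) of the two steps gives −n₃FE°₃ = −n₁FE°₁ − n₂FE°₂.
E°₃ = (1×+0.79 + 2×-0.45) / 3 = (-0.110) / 3 = -0.037 V.
Simply averaging or adding the two E° values would be wrong; the electron-weighted sum is required.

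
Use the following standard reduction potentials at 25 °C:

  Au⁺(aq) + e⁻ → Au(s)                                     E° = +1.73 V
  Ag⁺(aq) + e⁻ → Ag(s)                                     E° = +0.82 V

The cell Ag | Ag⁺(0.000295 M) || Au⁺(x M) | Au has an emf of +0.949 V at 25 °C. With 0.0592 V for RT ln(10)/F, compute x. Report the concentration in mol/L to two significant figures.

0.0013 M

Au⁺/Au is the cathode, Ag⁺/Ag the anode: E°cell = +0.91 V, n = 1.
Overall reaction: Au⁺(aq) + Ag(s) → Au(s) + Ag⁺(aq); Q = [Ag⁺]^1/[Au⁺]^1.
From E = E° − (0.0592/n) log Q: log Q = (E° − E)·n/0.0592 = (+0.91 − (+0.949))·1/0.0592 = -0.6588.
So 1·log[Au⁺] = 1·log(0.000295) − log Q = -3.5302 − (-0.6588) = -2.8714; [Au⁺] = 10^(-2.8714) ≈ 0.0013 M.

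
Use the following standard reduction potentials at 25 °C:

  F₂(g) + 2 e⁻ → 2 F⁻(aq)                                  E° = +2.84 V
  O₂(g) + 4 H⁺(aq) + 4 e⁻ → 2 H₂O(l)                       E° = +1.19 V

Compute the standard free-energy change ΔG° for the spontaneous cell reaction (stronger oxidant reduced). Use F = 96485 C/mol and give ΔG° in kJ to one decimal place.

-636.8 kJ

F₂/F⁻ (E° = +2.84 V) is the cathode; O₂/H₂O (E° = +1.19 V) is the anode, so E°cell = +1.65 V.
Balancing electrons gives n = 4 (lcm of 2 and 4).
ΔG° = −nFE° = −(4)(96485)(+1.65) = -636,801 J = -636.8 kJ.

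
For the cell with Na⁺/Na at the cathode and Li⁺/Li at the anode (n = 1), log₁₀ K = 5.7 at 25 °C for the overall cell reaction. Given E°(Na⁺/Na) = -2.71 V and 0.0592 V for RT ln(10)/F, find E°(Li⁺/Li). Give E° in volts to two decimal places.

-3.05 V

E°cell = (0.0592/n)·log K = (0.0592/1)(5.7) = +0.337 V.
Since Na⁺/Na is the cathode and Li⁺/Li the anode, E°cell = E°(Na⁺/Na) − E°(Li⁺/Li).
So E°(Li⁺/Li) = E°(Na⁺/Na) − E°cell = (-2.71) − (+0.337) = -3.05 V.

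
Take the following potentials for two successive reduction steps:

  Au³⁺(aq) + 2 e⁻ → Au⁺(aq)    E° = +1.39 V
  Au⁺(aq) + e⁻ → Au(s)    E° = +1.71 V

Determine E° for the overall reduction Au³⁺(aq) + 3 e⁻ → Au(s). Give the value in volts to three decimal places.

+1.497 V

Standard free energies of sequential steps add: ΔG°₃ = ΔG°₁ + ΔG°₂, so n₃E°₃ = n₁E°₁ + n₂E°₂.
E°₃ = (2×+1.39 + 1×+1.71) / 3 = (+4.490) / 3 = +1.497 V.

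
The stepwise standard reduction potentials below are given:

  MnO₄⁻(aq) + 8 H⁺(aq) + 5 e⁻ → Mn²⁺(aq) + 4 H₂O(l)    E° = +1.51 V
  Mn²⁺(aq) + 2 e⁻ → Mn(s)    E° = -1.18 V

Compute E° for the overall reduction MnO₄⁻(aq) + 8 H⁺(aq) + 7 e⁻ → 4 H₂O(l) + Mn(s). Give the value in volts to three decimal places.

+0.741 V

Standard free energies of sequential steps add: ΔG°₃ = ΔG°₁ + ΔG°₂, so n₃E°₃ = n₁E°₁ + n₂E°₂.
E°₃ = (5×+1.51 + 2×-1.18) / 7 = (+5.190) / 7 = +0.741 V.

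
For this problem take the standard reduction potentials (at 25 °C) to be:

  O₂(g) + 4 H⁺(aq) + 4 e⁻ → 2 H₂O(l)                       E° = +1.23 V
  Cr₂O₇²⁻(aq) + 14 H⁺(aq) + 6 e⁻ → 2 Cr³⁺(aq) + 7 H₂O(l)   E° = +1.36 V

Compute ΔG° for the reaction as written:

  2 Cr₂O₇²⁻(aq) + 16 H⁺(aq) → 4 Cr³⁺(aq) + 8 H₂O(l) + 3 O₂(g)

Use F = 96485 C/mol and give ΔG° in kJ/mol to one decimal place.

As written, Cr₂O₇²⁻/Cr³⁺ is reduced (cathode) and O₂/H₂O is oxidised (anode), so E°cell = (+1.36) − (+1.23) = +0.13 V.
Balancing electrons gives n = 12.
ΔG° = −nFE° = −(12)(96485)(+0.13) = -150,517 J = -150.5 kJ/mol.

-150.5 kJ/mol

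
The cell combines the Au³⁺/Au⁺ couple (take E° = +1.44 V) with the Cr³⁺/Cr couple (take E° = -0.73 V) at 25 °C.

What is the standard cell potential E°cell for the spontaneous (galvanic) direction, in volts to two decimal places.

+2.17 V

The Au³⁺/Au⁺ couple has the higher reduction potential, so it is the cathode; Cr³⁺/Cr is oxidised at the anode.
E°cell = E°(cathode) − E°(anode) = (+1.44) − (-0.73) = +2.17 V.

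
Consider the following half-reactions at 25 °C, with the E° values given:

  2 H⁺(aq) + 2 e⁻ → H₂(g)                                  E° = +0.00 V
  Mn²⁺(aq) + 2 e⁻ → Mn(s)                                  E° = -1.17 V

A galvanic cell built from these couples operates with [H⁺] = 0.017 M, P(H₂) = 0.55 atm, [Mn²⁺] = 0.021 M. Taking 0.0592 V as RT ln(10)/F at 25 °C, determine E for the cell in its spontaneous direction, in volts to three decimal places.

+1.123 V

H⁺/H₂ is the cathode (higher E°), Mn²⁺/Mn the anode: E°cell = +0.00 − (-1.17) = +1.17 V, n = 2.
Overall: 2 H⁺(aq) + Mn(s) → H₂(g) + Mn²⁺(aq)
Q = P(H₂)·[Mn²⁺] / ([H⁺]^2); log Q = 1.602.
E = E° − (0.0592/n) log Q = +1.17 − (0.0592/2)(1.602) = +1.123 V.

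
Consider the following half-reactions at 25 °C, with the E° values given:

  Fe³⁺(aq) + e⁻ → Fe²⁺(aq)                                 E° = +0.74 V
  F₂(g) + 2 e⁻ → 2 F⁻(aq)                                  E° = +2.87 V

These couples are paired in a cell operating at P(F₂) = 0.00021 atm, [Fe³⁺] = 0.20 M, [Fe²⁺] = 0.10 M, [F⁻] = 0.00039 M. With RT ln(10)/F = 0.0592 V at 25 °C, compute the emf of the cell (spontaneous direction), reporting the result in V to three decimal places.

+2.205 V

F₂/F⁻ is the cathode (higher E°), Fe³⁺/Fe²⁺ the anode: E°cell = +2.87 − (+0.74) = +2.13 V, n = 2.
Overall: F₂(g) + 2 Fe²⁺(aq) → 2 F⁻(aq) + 2 Fe³⁺(aq)
Q = [F⁻]^2·[Fe³⁺]^2 / (P(F₂)·[Fe²⁺]^2); log Q = -2.538.
E = E° − (0.0592/n) log Q = +2.13 − (0.0592/2)(-2.538) = +2.205 V.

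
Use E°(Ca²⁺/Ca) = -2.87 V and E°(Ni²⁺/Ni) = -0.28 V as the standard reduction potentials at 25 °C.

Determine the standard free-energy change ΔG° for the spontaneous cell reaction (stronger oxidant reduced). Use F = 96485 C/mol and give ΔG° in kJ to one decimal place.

Ni²⁺/Ni (E° = -0.28 V) is the cathode; Ca²⁺/Ca (E° = -2.87 V) is the anode, so E°cell = +2.59 V.
Balancing electrons gives n = 2 (lcm of 2 and 2).
ΔG° = −nFE° = −(2)(96485)(+2.59) = -499,792 J = -499.8 kJ.

-499.8 kJ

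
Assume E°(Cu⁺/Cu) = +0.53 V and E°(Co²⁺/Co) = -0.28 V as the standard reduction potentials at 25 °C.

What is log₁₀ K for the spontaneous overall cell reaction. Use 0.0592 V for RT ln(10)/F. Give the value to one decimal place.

27.4

Cathode: Cu⁺/Cu; anode: Co²⁺/Co. E°cell = +0.81 V, n = 2.
log K = nE°cell / 0.0592 = (2)(+0.81) / 0.0592 = 27.4.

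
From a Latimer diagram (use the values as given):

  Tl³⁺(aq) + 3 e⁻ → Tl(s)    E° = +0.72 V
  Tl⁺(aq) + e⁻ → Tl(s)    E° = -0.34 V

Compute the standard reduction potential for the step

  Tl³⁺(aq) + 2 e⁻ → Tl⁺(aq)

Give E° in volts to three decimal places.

Sequential free energies add, so n₃E°₃ = n₁E°₁ + n₂E°₂.
With n₃ = 3, and the known step contributing 1×(-0.34) V, the unknown satisfies 2·E° = 3×(+0.72) − 1×(-0.34) = +2.500.
E° = +2.500 / 2 = +1.250 V.

+1.250 V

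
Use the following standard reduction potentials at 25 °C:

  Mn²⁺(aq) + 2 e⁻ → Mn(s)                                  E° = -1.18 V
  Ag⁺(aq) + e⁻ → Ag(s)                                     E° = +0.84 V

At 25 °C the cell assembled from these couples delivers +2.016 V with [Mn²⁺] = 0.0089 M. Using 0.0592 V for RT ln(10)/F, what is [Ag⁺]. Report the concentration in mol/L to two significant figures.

Ag⁺/Ag is the cathode, Mn²⁺/Mn the anode: E°cell = +2.02 V, n = 2.
Overall reaction: 2 Ag⁺(aq) + Mn(s) → 2 Ag(s) + Mn²⁺(aq); Q = [Mn²⁺]^1/[Ag⁺]^2.
From E = E° − (0.0592/n) log Q: log Q = (E° − E)·n/0.0592 = (+2.02 − (+2.016))·2/0.0592 = 0.1351.
So 2·log[Ag⁺] = 1·log(0.0089) − log Q = -2.0506 − (0.1351) = -2.1857; log[Ag⁺] = -2.1857 / 2 = -1.0929; [Ag⁺] = 10^(-1.0929) ≈ 0.081 M.

0.081 M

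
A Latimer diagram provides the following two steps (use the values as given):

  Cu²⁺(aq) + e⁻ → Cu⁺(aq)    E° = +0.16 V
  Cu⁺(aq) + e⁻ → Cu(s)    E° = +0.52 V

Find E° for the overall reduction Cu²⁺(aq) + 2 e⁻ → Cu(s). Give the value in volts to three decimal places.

+0.340 V

Since ΔG° = −nFE° is additive over sequential reductions, n₃E°₃ = n₁E°₁ + n₂E°₂.
E°₃ = (1×+0.16 + 1×+0.52) / 2 = (+0.680) / 2 = +0.340 V.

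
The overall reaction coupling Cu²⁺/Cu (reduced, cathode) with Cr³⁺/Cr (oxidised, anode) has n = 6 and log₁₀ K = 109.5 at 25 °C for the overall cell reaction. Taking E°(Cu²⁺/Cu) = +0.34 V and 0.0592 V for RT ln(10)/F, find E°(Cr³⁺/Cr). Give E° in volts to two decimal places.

-0.74 V

E°cell = (0.0592/n)·log K = (0.0592/6)(109.5) = +1.080 V.
Since Cu²⁺/Cu is the cathode and Cr³⁺/Cr the anode, E°cell = E°(Cu²⁺/Cu) − E°(Cr³⁺/Cr).
So E°(Cr³⁺/Cr) = E°(Cu²⁺/Cu) − E°cell = (+0.34) − (+1.080) = -0.74 V.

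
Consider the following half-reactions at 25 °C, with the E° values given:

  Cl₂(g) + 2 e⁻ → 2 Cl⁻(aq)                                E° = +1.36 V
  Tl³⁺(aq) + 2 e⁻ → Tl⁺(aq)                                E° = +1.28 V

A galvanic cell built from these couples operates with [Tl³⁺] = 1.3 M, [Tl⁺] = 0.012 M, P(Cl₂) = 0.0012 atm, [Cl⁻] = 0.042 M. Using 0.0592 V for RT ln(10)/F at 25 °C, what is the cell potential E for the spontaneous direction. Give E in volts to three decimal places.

Cl₂/Cl⁻ is the cathode (higher E°), Tl³⁺/Tl⁺ the anode: E°cell = +1.36 − (+1.28) = +0.08 V, n = 2.
Overall: Cl₂(g) + Tl⁺(aq) → 2 Cl⁻(aq) + Tl³⁺(aq)
Q = [Cl⁻]^2·[Tl³⁺] / (P(Cl₂)·[Tl⁺]); log Q = 2.202.
E = E° − (0.0592/n) log Q = +0.08 − (0.0592/2)(2.202) = +0.015 V.

+0.015 V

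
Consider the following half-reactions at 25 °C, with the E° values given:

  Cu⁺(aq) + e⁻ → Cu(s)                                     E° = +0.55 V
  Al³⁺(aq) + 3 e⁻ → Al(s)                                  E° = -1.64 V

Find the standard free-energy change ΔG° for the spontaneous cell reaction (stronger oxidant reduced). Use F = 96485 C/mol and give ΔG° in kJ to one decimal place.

-633.9 kJ

Cu⁺/Cu (E° = +0.55 V) is the cathode; Al³⁺/Al (E° = -1.64 V) is the anode, so E°cell = +2.19 V.
Balancing electrons gives n = 3 (lcm of 1 and 3).
ΔG° = −nFE° = −(3)(96485)(+2.19) = -633,906 J = -633.9 kJ.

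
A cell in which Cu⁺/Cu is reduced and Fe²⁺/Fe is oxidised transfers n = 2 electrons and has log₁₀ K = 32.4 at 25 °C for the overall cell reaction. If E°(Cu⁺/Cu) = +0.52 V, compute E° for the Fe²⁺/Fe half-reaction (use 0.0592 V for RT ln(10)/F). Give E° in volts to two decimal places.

E°cell = (0.0592/n)·log K = (0.0592/2)(32.4) = +0.959 V.
Since Cu⁺/Cu is the cathode and Fe²⁺/Fe the anode, E°cell = E°(Cu⁺/Cu) − E°(Fe²⁺/Fe).
So E°(Fe²⁺/Fe) = E°(Cu⁺/Cu) − E°cell = (+0.52) − (+0.959) = -0.44 V.

-0.44 V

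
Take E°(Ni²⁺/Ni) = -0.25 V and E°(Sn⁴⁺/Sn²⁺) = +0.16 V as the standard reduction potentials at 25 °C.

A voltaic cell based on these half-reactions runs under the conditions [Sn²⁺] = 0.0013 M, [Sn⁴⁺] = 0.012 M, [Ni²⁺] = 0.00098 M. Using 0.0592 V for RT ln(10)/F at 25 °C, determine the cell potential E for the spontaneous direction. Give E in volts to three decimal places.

+0.528 V

Sn⁴⁺/Sn²⁺ is the cathode (higher E°), Ni²⁺/Ni the anode: E°cell = +0.16 − (-0.25) = +0.41 V, n = 2.
Overall: Sn⁴⁺(aq) + Ni(s) → Sn²⁺(aq) + Ni²⁺(aq)
Q = [Sn²⁺]·[Ni²⁺] / ([Sn⁴⁺]); log Q = -3.974.
E = E° − (0.0592/n) log Q = +0.41 − (0.0592/2)(-3.974) = +0.528 V.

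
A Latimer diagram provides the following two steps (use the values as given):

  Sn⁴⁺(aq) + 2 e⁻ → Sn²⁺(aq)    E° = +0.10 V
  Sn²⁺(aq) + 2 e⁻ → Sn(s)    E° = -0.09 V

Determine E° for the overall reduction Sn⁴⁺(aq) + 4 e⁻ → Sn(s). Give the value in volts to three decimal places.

Adding the free-energy changes (−nFE°) of the two steps gives −n₃FE°₃ = −n₁FE°₁ − n₂FE°₂.
E°₃ = (2×+0.10 + 2×-0.09) / 4 = (+0.020) / 4 = +0.005 V.

+0.005 V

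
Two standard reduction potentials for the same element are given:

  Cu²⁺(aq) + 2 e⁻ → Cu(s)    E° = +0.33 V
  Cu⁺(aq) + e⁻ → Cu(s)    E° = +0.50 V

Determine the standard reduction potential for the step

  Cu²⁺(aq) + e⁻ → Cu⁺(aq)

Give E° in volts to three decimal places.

Sequential free energies add, so n₃E°₃ = n₁E°₁ + n₂E°₂.
With n₃ = 2, and the known step contributing 1×(+0.50) V, the unknown satisfies 1·E° = 2×(+0.33) − 1×(+0.50) = +0.160.
E° = +0.160 / 1 = +0.160 V.

+0.160 V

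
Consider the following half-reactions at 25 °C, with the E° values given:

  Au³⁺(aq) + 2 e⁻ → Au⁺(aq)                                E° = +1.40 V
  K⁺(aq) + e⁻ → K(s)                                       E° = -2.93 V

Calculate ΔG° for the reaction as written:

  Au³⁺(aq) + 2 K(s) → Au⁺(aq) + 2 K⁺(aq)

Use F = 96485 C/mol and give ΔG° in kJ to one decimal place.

As written, Au³⁺/Au⁺ is reduced (cathode) and K⁺/K is oxidised (anode), so E°cell = (+1.40) − (-2.93) = +4.33 V.
Balancing electrons gives n = 2.
ΔG° = −nFE° = −(2)(96485)(+4.33) = -835,560 J = -835.6 kJ.

-835.6 kJ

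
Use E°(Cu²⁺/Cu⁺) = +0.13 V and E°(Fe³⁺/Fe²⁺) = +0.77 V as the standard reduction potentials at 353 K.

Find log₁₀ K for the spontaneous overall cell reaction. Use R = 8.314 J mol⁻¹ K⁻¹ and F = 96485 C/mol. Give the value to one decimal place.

9.1

Cathode: Fe³⁺/Fe²⁺; anode: Cu²⁺/Cu⁺. E°cell = (+0.77) − (+0.13) = +0.64 V, with n = 1.
ΔG° = −nFE° = −RT ln K, so ln K = nFE°/(RT) = (1)(96485)(+0.64) / ((8.314)(353)) = 21.040.
log₁₀ K = 21.040 / ln 10 = 9.1.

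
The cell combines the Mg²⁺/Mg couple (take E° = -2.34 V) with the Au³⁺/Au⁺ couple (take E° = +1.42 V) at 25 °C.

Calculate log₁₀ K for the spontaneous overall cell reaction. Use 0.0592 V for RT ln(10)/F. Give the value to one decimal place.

127.0

Cathode: Au³⁺/Au⁺; anode: Mg²⁺/Mg. E°cell = +3.76 V, n = 2.
log K = nE°cell / 0.0592 = (2)(+3.76) / 0.0592 = 127.0.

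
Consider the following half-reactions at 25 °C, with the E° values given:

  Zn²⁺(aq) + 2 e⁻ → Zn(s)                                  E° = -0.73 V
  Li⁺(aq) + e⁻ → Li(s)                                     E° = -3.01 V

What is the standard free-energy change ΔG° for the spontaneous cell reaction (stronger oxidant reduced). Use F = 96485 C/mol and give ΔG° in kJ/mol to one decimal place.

-440.0 kJ/mol

Zn²⁺/Zn (E° = -0.73 V) is the cathode; Li⁺/Li (E° = -3.01 V) is the anode, so E°cell = +2.28 V.
Balancing electrons gives n = 2 (lcm of 2 and 1).
ΔG° = −nFE° = −(2)(96485)(+2.28) = -439,972 J = -440.0 kJ/mol.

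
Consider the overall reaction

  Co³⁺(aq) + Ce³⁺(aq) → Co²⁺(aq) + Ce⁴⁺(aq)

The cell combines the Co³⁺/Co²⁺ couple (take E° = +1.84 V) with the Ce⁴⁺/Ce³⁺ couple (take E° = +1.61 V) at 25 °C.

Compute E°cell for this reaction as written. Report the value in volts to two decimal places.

The Co³⁺/Co²⁺ couple has the higher reduction potential, so it is the cathode; Ce⁴⁺/Ce³⁺ is oxidised at the anode.
E°cell = E°(cathode) − E°(anode) = (+1.84) − (+1.61) = +0.23 V.
Since E°cell > 0, the reaction is spontaneous under standard conditions.

+0.23 V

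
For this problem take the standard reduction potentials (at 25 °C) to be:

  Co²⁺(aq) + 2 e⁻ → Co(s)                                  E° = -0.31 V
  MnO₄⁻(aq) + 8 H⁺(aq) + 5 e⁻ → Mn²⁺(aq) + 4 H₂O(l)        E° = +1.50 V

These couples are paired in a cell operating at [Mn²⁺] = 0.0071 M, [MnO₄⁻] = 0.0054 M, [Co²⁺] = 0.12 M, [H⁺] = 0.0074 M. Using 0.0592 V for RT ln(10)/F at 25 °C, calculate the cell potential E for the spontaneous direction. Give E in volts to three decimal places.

+1.634 V

MnO₄⁻/Mn²⁺ is the cathode (higher E°), Co²⁺/Co the anode: E°cell = +1.50 − (-0.31) = +1.81 V, n = 10.
Overall: 2 MnO₄⁻(aq) + 16 H⁺(aq) + 5 Co(s) → 2 Mn²⁺(aq) + 8 H₂O(l) + 5 Co²⁺(aq)
Q = [Mn²⁺]^2·[Co²⁺]^5 / ([MnO₄⁻]^2·[H⁺]^16); log Q = 29.726.
E = E° − (0.0592/n) log Q = +1.81 − (0.0592/10)(29.726) = +1.634 V.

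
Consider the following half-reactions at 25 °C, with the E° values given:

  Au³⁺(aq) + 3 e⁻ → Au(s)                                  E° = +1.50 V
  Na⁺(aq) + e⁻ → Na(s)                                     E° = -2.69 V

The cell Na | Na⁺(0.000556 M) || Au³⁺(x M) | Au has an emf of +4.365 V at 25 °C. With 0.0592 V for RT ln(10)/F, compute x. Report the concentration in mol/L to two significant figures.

0.13 M

Au³⁺/Au is the cathode, Na⁺/Na the anode: E°cell = +4.19 V, n = 3.
Overall reaction: Au³⁺(aq) + 3 Na(s) → Au(s) + 3 Na⁺(aq); Q = [Na⁺]^3/[Au³⁺]^1.
From E = E° − (0.0592/n) log Q: log Q = (E° − E)·n/0.0592 = (+4.19 − (+4.365))·3/0.0592 = -8.8682.
So 1·log[Au³⁺] = 3·log(0.000556) − log Q = -9.7648 − (-8.8682) = -0.8966; [Au³⁺] = 10^(-0.8966) ≈ 0.13 M.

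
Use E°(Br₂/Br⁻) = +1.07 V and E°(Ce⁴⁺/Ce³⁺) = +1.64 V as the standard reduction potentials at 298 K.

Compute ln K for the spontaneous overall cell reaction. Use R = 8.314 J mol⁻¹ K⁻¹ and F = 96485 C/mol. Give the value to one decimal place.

Cathode: Ce⁴⁺/Ce³⁺; anode: Br₂/Br⁻. E°cell = (+1.64) − (+1.07) = +0.57 V, with n = 2.
ΔG° = −nFE° = −RT ln K, so ln K = nFE°/(RT) = (2)(96485)(+0.57) / ((8.314)(298)) = 44.395.

44.4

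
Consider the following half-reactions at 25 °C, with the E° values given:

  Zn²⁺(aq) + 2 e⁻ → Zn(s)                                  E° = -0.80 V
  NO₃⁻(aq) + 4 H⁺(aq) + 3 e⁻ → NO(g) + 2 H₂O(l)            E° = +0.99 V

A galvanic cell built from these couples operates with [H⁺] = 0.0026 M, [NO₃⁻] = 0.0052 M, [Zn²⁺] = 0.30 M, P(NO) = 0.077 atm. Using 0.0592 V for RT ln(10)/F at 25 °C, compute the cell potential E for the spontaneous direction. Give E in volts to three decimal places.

NO₃⁻/NO is the cathode (higher E°), Zn²⁺/Zn the anode: E°cell = +0.99 − (-0.80) = +1.79 V, n = 6.
Overall: 2 NO₃⁻(aq) + 8 H⁺(aq) + 3 Zn(s) → 2 NO(g) + 4 H₂O(l) + 3 Zn²⁺(aq)
Q = P(NO)^2·[Zn²⁺]^3 / ([NO₃⁻]^2·[H⁺]^8); log Q = 21.453.
E = E° − (0.0592/n) log Q = +1.79 − (0.0592/6)(21.453) = +1.578 V.

+1.578 V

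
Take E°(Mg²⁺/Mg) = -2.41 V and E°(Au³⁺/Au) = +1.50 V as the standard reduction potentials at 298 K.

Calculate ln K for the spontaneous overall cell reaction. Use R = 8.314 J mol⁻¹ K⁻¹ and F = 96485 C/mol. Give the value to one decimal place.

913.6

Cathode: Au³⁺/Au; anode: Mg²⁺/Mg. E°cell = (+1.50) − (-2.41) = +3.91 V, with n = 6.
ΔG° = −nFE° = −RT ln K, so ln K = nFE°/(RT) = (6)(96485)(+3.91) / ((8.314)(298)) = 913.611.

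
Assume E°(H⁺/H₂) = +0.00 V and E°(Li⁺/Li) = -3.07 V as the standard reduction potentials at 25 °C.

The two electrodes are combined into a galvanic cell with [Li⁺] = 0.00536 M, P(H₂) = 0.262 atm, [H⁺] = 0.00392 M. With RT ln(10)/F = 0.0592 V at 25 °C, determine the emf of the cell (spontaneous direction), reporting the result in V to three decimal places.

+3.079 V

H⁺/H₂ is the cathode (higher E°), Li⁺/Li the anode: E°cell = +0.00 − (-3.07) = +3.07 V, n = 2.
Overall: 2 H⁺(aq) + 2 Li(s) → H₂(g) + 2 Li⁺(aq)
Q = P(H₂)·[Li⁺]^2 / ([H⁺]^2); log Q = -0.310.
E = E° − (0.0592/n) log Q = +3.07 − (0.0592/2)(-0.310) = +3.079 V.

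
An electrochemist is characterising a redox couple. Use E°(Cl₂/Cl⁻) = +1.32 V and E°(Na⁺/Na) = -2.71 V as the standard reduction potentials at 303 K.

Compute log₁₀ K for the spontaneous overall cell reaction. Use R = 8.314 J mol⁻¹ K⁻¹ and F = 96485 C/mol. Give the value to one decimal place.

Cathode: Cl₂/Cl⁻; anode: Na⁺/Na. E°cell = (+1.32) − (-2.71) = +4.03 V, with n = 2.
ΔG° = −nFE° = −RT ln K, so ln K = nFE°/(RT) = (2)(96485)(+4.03) / ((8.314)(303)) = 308.704.
log₁₀ K = 308.704 / ln 10 = 134.1.

134.1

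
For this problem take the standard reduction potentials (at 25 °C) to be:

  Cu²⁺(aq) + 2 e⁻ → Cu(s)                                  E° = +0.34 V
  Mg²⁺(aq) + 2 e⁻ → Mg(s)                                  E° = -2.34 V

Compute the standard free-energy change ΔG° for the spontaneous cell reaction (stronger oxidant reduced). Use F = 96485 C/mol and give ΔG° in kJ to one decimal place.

-517.2 kJ

Cu²⁺/Cu (E° = +0.34 V) is the cathode; Mg²⁺/Mg (E° = -2.34 V) is the anode, so E°cell = +2.68 V.
Balancing electrons gives n = 2 (lcm of 2 and 2).
ΔG° = −nFE° = −(2)(96485)(+2.68) = -517,160 J = -517.2 kJ.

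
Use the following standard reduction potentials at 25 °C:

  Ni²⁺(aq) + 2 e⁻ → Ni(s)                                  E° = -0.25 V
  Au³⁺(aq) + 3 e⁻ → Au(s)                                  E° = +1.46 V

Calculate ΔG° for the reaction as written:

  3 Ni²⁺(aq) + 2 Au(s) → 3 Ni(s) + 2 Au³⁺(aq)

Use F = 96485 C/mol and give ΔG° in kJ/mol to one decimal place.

As written, Ni²⁺/Ni is reduced (cathode) and Au³⁺/Au is oxidised (anode), so E°cell = (-0.25) − (+1.46) = -1.71 V.
Balancing electrons gives n = 6.
ΔG° = −nFE° = −(6)(96485)(-1.71) = 989,936 J = +989.9 kJ/mol.

+989.9 kJ/mol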